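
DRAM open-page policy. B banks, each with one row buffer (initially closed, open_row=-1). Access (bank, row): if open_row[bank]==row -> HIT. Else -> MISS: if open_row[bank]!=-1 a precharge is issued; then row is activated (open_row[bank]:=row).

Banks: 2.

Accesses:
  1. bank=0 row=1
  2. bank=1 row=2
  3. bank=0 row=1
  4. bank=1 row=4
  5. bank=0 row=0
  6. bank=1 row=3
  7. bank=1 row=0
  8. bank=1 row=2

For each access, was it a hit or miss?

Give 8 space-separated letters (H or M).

Acc 1: bank0 row1 -> MISS (open row1); precharges=0
Acc 2: bank1 row2 -> MISS (open row2); precharges=0
Acc 3: bank0 row1 -> HIT
Acc 4: bank1 row4 -> MISS (open row4); precharges=1
Acc 5: bank0 row0 -> MISS (open row0); precharges=2
Acc 6: bank1 row3 -> MISS (open row3); precharges=3
Acc 7: bank1 row0 -> MISS (open row0); precharges=4
Acc 8: bank1 row2 -> MISS (open row2); precharges=5

Answer: M M H M M M M M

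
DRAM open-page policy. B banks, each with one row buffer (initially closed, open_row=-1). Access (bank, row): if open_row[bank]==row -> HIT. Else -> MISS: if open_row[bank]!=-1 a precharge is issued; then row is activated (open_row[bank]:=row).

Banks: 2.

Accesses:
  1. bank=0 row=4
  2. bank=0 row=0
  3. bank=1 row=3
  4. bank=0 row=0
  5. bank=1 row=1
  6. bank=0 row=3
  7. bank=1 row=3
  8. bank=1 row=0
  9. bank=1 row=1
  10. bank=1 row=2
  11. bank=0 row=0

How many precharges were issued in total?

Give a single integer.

Answer: 8

Derivation:
Acc 1: bank0 row4 -> MISS (open row4); precharges=0
Acc 2: bank0 row0 -> MISS (open row0); precharges=1
Acc 3: bank1 row3 -> MISS (open row3); precharges=1
Acc 4: bank0 row0 -> HIT
Acc 5: bank1 row1 -> MISS (open row1); precharges=2
Acc 6: bank0 row3 -> MISS (open row3); precharges=3
Acc 7: bank1 row3 -> MISS (open row3); precharges=4
Acc 8: bank1 row0 -> MISS (open row0); precharges=5
Acc 9: bank1 row1 -> MISS (open row1); precharges=6
Acc 10: bank1 row2 -> MISS (open row2); precharges=7
Acc 11: bank0 row0 -> MISS (open row0); precharges=8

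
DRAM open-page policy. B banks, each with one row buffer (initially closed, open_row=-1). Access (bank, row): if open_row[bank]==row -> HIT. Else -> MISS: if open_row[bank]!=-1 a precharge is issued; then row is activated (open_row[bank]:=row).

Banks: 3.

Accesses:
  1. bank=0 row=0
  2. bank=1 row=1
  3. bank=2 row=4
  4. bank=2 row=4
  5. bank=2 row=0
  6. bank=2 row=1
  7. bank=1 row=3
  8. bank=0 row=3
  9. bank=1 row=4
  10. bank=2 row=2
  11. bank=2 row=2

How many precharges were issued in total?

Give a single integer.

Answer: 6

Derivation:
Acc 1: bank0 row0 -> MISS (open row0); precharges=0
Acc 2: bank1 row1 -> MISS (open row1); precharges=0
Acc 3: bank2 row4 -> MISS (open row4); precharges=0
Acc 4: bank2 row4 -> HIT
Acc 5: bank2 row0 -> MISS (open row0); precharges=1
Acc 6: bank2 row1 -> MISS (open row1); precharges=2
Acc 7: bank1 row3 -> MISS (open row3); precharges=3
Acc 8: bank0 row3 -> MISS (open row3); precharges=4
Acc 9: bank1 row4 -> MISS (open row4); precharges=5
Acc 10: bank2 row2 -> MISS (open row2); precharges=6
Acc 11: bank2 row2 -> HIT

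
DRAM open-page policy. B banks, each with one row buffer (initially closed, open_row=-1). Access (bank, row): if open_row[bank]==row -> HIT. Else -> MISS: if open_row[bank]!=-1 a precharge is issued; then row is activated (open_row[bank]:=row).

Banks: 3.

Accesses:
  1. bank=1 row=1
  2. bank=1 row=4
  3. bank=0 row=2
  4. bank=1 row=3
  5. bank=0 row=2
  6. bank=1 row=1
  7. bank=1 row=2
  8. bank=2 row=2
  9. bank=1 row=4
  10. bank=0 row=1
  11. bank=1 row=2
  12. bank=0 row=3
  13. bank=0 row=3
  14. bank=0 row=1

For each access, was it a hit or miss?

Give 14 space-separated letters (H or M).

Acc 1: bank1 row1 -> MISS (open row1); precharges=0
Acc 2: bank1 row4 -> MISS (open row4); precharges=1
Acc 3: bank0 row2 -> MISS (open row2); precharges=1
Acc 4: bank1 row3 -> MISS (open row3); precharges=2
Acc 5: bank0 row2 -> HIT
Acc 6: bank1 row1 -> MISS (open row1); precharges=3
Acc 7: bank1 row2 -> MISS (open row2); precharges=4
Acc 8: bank2 row2 -> MISS (open row2); precharges=4
Acc 9: bank1 row4 -> MISS (open row4); precharges=5
Acc 10: bank0 row1 -> MISS (open row1); precharges=6
Acc 11: bank1 row2 -> MISS (open row2); precharges=7
Acc 12: bank0 row3 -> MISS (open row3); precharges=8
Acc 13: bank0 row3 -> HIT
Acc 14: bank0 row1 -> MISS (open row1); precharges=9

Answer: M M M M H M M M M M M M H M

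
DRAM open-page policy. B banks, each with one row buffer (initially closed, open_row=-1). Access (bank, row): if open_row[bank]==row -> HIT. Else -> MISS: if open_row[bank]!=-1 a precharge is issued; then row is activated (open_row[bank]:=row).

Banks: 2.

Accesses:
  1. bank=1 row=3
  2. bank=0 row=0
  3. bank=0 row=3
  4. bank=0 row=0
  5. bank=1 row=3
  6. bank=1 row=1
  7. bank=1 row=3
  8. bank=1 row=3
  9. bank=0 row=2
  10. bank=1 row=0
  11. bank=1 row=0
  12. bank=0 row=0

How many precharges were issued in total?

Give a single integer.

Answer: 7

Derivation:
Acc 1: bank1 row3 -> MISS (open row3); precharges=0
Acc 2: bank0 row0 -> MISS (open row0); precharges=0
Acc 3: bank0 row3 -> MISS (open row3); precharges=1
Acc 4: bank0 row0 -> MISS (open row0); precharges=2
Acc 5: bank1 row3 -> HIT
Acc 6: bank1 row1 -> MISS (open row1); precharges=3
Acc 7: bank1 row3 -> MISS (open row3); precharges=4
Acc 8: bank1 row3 -> HIT
Acc 9: bank0 row2 -> MISS (open row2); precharges=5
Acc 10: bank1 row0 -> MISS (open row0); precharges=6
Acc 11: bank1 row0 -> HIT
Acc 12: bank0 row0 -> MISS (open row0); precharges=7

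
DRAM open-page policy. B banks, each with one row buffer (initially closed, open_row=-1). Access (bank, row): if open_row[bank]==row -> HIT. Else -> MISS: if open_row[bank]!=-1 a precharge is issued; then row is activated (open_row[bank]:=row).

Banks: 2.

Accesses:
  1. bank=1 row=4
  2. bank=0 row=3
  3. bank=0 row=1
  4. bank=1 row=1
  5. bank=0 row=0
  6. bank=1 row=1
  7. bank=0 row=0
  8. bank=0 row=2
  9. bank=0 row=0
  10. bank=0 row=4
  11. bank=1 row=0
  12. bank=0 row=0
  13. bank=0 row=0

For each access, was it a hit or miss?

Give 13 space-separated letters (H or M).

Acc 1: bank1 row4 -> MISS (open row4); precharges=0
Acc 2: bank0 row3 -> MISS (open row3); precharges=0
Acc 3: bank0 row1 -> MISS (open row1); precharges=1
Acc 4: bank1 row1 -> MISS (open row1); precharges=2
Acc 5: bank0 row0 -> MISS (open row0); precharges=3
Acc 6: bank1 row1 -> HIT
Acc 7: bank0 row0 -> HIT
Acc 8: bank0 row2 -> MISS (open row2); precharges=4
Acc 9: bank0 row0 -> MISS (open row0); precharges=5
Acc 10: bank0 row4 -> MISS (open row4); precharges=6
Acc 11: bank1 row0 -> MISS (open row0); precharges=7
Acc 12: bank0 row0 -> MISS (open row0); precharges=8
Acc 13: bank0 row0 -> HIT

Answer: M M M M M H H M M M M M H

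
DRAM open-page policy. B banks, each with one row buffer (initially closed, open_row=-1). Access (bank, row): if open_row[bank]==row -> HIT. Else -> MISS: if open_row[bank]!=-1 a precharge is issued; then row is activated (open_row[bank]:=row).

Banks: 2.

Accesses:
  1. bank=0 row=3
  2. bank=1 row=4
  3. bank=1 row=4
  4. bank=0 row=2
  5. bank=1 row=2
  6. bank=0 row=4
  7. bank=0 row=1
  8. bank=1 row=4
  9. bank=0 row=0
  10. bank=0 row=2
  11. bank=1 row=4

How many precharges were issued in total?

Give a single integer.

Answer: 7

Derivation:
Acc 1: bank0 row3 -> MISS (open row3); precharges=0
Acc 2: bank1 row4 -> MISS (open row4); precharges=0
Acc 3: bank1 row4 -> HIT
Acc 4: bank0 row2 -> MISS (open row2); precharges=1
Acc 5: bank1 row2 -> MISS (open row2); precharges=2
Acc 6: bank0 row4 -> MISS (open row4); precharges=3
Acc 7: bank0 row1 -> MISS (open row1); precharges=4
Acc 8: bank1 row4 -> MISS (open row4); precharges=5
Acc 9: bank0 row0 -> MISS (open row0); precharges=6
Acc 10: bank0 row2 -> MISS (open row2); precharges=7
Acc 11: bank1 row4 -> HIT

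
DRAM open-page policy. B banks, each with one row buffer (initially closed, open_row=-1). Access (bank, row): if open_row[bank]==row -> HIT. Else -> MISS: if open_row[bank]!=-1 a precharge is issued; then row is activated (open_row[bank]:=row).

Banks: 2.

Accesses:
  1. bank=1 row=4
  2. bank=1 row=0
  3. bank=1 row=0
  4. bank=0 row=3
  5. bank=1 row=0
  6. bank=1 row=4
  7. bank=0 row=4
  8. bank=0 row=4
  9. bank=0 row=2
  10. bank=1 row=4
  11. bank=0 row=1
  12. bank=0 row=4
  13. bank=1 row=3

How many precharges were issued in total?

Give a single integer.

Acc 1: bank1 row4 -> MISS (open row4); precharges=0
Acc 2: bank1 row0 -> MISS (open row0); precharges=1
Acc 3: bank1 row0 -> HIT
Acc 4: bank0 row3 -> MISS (open row3); precharges=1
Acc 5: bank1 row0 -> HIT
Acc 6: bank1 row4 -> MISS (open row4); precharges=2
Acc 7: bank0 row4 -> MISS (open row4); precharges=3
Acc 8: bank0 row4 -> HIT
Acc 9: bank0 row2 -> MISS (open row2); precharges=4
Acc 10: bank1 row4 -> HIT
Acc 11: bank0 row1 -> MISS (open row1); precharges=5
Acc 12: bank0 row4 -> MISS (open row4); precharges=6
Acc 13: bank1 row3 -> MISS (open row3); precharges=7

Answer: 7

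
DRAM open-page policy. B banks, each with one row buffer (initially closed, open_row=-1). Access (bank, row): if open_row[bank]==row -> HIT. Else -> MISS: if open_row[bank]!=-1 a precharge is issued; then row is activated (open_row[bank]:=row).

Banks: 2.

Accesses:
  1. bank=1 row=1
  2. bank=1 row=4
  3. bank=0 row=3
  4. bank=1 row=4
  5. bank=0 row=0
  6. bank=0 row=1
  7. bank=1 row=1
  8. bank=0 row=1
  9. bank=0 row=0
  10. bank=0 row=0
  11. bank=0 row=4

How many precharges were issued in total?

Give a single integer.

Acc 1: bank1 row1 -> MISS (open row1); precharges=0
Acc 2: bank1 row4 -> MISS (open row4); precharges=1
Acc 3: bank0 row3 -> MISS (open row3); precharges=1
Acc 4: bank1 row4 -> HIT
Acc 5: bank0 row0 -> MISS (open row0); precharges=2
Acc 6: bank0 row1 -> MISS (open row1); precharges=3
Acc 7: bank1 row1 -> MISS (open row1); precharges=4
Acc 8: bank0 row1 -> HIT
Acc 9: bank0 row0 -> MISS (open row0); precharges=5
Acc 10: bank0 row0 -> HIT
Acc 11: bank0 row4 -> MISS (open row4); precharges=6

Answer: 6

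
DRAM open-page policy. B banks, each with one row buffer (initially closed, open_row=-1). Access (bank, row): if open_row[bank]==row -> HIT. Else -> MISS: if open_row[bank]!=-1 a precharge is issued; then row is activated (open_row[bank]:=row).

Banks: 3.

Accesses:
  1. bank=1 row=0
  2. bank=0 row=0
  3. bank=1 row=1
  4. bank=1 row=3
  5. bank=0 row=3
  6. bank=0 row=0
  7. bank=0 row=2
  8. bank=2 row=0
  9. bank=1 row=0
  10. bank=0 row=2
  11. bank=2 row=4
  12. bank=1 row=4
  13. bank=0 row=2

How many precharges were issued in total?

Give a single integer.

Acc 1: bank1 row0 -> MISS (open row0); precharges=0
Acc 2: bank0 row0 -> MISS (open row0); precharges=0
Acc 3: bank1 row1 -> MISS (open row1); precharges=1
Acc 4: bank1 row3 -> MISS (open row3); precharges=2
Acc 5: bank0 row3 -> MISS (open row3); precharges=3
Acc 6: bank0 row0 -> MISS (open row0); precharges=4
Acc 7: bank0 row2 -> MISS (open row2); precharges=5
Acc 8: bank2 row0 -> MISS (open row0); precharges=5
Acc 9: bank1 row0 -> MISS (open row0); precharges=6
Acc 10: bank0 row2 -> HIT
Acc 11: bank2 row4 -> MISS (open row4); precharges=7
Acc 12: bank1 row4 -> MISS (open row4); precharges=8
Acc 13: bank0 row2 -> HIT

Answer: 8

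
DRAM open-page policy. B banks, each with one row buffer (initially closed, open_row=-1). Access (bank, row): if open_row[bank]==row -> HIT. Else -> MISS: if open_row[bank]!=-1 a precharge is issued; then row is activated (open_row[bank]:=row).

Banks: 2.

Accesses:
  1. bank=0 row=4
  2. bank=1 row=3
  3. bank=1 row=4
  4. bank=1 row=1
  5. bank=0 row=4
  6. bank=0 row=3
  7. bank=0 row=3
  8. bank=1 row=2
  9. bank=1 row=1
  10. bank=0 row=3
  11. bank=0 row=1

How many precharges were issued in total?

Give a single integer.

Acc 1: bank0 row4 -> MISS (open row4); precharges=0
Acc 2: bank1 row3 -> MISS (open row3); precharges=0
Acc 3: bank1 row4 -> MISS (open row4); precharges=1
Acc 4: bank1 row1 -> MISS (open row1); precharges=2
Acc 5: bank0 row4 -> HIT
Acc 6: bank0 row3 -> MISS (open row3); precharges=3
Acc 7: bank0 row3 -> HIT
Acc 8: bank1 row2 -> MISS (open row2); precharges=4
Acc 9: bank1 row1 -> MISS (open row1); precharges=5
Acc 10: bank0 row3 -> HIT
Acc 11: bank0 row1 -> MISS (open row1); precharges=6

Answer: 6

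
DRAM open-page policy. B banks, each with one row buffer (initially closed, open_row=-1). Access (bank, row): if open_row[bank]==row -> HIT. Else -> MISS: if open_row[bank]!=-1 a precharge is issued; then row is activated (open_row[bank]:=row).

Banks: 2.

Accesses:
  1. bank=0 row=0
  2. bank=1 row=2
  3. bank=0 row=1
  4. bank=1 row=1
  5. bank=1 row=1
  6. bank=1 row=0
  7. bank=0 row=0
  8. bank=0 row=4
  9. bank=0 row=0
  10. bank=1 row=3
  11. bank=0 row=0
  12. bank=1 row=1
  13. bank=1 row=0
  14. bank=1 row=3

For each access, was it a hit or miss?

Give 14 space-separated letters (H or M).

Answer: M M M M H M M M M M H M M M

Derivation:
Acc 1: bank0 row0 -> MISS (open row0); precharges=0
Acc 2: bank1 row2 -> MISS (open row2); precharges=0
Acc 3: bank0 row1 -> MISS (open row1); precharges=1
Acc 4: bank1 row1 -> MISS (open row1); precharges=2
Acc 5: bank1 row1 -> HIT
Acc 6: bank1 row0 -> MISS (open row0); precharges=3
Acc 7: bank0 row0 -> MISS (open row0); precharges=4
Acc 8: bank0 row4 -> MISS (open row4); precharges=5
Acc 9: bank0 row0 -> MISS (open row0); precharges=6
Acc 10: bank1 row3 -> MISS (open row3); precharges=7
Acc 11: bank0 row0 -> HIT
Acc 12: bank1 row1 -> MISS (open row1); precharges=8
Acc 13: bank1 row0 -> MISS (open row0); precharges=9
Acc 14: bank1 row3 -> MISS (open row3); precharges=10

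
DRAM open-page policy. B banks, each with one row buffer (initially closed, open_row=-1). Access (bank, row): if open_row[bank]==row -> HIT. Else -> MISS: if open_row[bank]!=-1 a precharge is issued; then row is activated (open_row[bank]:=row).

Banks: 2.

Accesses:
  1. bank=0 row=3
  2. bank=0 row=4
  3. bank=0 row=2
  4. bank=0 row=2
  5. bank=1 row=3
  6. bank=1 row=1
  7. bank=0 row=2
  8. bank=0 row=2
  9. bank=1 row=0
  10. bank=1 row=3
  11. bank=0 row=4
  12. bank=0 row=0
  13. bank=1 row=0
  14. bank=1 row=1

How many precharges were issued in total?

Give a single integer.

Acc 1: bank0 row3 -> MISS (open row3); precharges=0
Acc 2: bank0 row4 -> MISS (open row4); precharges=1
Acc 3: bank0 row2 -> MISS (open row2); precharges=2
Acc 4: bank0 row2 -> HIT
Acc 5: bank1 row3 -> MISS (open row3); precharges=2
Acc 6: bank1 row1 -> MISS (open row1); precharges=3
Acc 7: bank0 row2 -> HIT
Acc 8: bank0 row2 -> HIT
Acc 9: bank1 row0 -> MISS (open row0); precharges=4
Acc 10: bank1 row3 -> MISS (open row3); precharges=5
Acc 11: bank0 row4 -> MISS (open row4); precharges=6
Acc 12: bank0 row0 -> MISS (open row0); precharges=7
Acc 13: bank1 row0 -> MISS (open row0); precharges=8
Acc 14: bank1 row1 -> MISS (open row1); precharges=9

Answer: 9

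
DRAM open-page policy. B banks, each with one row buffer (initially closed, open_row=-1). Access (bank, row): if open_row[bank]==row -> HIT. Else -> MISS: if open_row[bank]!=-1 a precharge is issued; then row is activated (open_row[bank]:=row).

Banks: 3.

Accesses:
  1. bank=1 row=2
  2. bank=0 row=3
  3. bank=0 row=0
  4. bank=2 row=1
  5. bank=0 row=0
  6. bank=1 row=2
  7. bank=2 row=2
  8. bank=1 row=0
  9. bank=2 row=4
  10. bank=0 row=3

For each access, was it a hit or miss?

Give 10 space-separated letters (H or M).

Answer: M M M M H H M M M M

Derivation:
Acc 1: bank1 row2 -> MISS (open row2); precharges=0
Acc 2: bank0 row3 -> MISS (open row3); precharges=0
Acc 3: bank0 row0 -> MISS (open row0); precharges=1
Acc 4: bank2 row1 -> MISS (open row1); precharges=1
Acc 5: bank0 row0 -> HIT
Acc 6: bank1 row2 -> HIT
Acc 7: bank2 row2 -> MISS (open row2); precharges=2
Acc 8: bank1 row0 -> MISS (open row0); precharges=3
Acc 9: bank2 row4 -> MISS (open row4); precharges=4
Acc 10: bank0 row3 -> MISS (open row3); precharges=5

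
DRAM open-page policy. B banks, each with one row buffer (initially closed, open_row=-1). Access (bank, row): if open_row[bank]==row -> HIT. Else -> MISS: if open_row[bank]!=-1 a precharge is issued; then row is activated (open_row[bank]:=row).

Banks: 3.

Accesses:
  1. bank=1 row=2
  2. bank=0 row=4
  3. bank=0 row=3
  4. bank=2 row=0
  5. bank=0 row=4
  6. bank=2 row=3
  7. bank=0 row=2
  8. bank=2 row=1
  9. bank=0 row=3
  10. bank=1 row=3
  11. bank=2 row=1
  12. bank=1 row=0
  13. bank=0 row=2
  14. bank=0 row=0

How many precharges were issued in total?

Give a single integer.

Answer: 10

Derivation:
Acc 1: bank1 row2 -> MISS (open row2); precharges=0
Acc 2: bank0 row4 -> MISS (open row4); precharges=0
Acc 3: bank0 row3 -> MISS (open row3); precharges=1
Acc 4: bank2 row0 -> MISS (open row0); precharges=1
Acc 5: bank0 row4 -> MISS (open row4); precharges=2
Acc 6: bank2 row3 -> MISS (open row3); precharges=3
Acc 7: bank0 row2 -> MISS (open row2); precharges=4
Acc 8: bank2 row1 -> MISS (open row1); precharges=5
Acc 9: bank0 row3 -> MISS (open row3); precharges=6
Acc 10: bank1 row3 -> MISS (open row3); precharges=7
Acc 11: bank2 row1 -> HIT
Acc 12: bank1 row0 -> MISS (open row0); precharges=8
Acc 13: bank0 row2 -> MISS (open row2); precharges=9
Acc 14: bank0 row0 -> MISS (open row0); precharges=10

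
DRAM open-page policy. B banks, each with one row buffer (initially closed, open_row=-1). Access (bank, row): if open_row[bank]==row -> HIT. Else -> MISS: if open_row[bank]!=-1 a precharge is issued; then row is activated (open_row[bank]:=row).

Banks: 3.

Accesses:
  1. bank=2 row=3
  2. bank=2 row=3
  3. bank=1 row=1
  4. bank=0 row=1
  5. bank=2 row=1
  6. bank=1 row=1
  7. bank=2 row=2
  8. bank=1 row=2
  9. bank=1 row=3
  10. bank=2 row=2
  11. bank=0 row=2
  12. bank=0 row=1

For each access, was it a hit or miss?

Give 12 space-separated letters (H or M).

Acc 1: bank2 row3 -> MISS (open row3); precharges=0
Acc 2: bank2 row3 -> HIT
Acc 3: bank1 row1 -> MISS (open row1); precharges=0
Acc 4: bank0 row1 -> MISS (open row1); precharges=0
Acc 5: bank2 row1 -> MISS (open row1); precharges=1
Acc 6: bank1 row1 -> HIT
Acc 7: bank2 row2 -> MISS (open row2); precharges=2
Acc 8: bank1 row2 -> MISS (open row2); precharges=3
Acc 9: bank1 row3 -> MISS (open row3); precharges=4
Acc 10: bank2 row2 -> HIT
Acc 11: bank0 row2 -> MISS (open row2); precharges=5
Acc 12: bank0 row1 -> MISS (open row1); precharges=6

Answer: M H M M M H M M M H M M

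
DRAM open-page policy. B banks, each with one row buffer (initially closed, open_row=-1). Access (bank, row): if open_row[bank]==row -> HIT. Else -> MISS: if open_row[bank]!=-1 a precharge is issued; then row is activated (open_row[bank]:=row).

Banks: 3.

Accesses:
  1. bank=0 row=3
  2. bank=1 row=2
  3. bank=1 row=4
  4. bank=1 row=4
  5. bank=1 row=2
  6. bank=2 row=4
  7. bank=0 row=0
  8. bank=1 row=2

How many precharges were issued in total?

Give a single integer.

Acc 1: bank0 row3 -> MISS (open row3); precharges=0
Acc 2: bank1 row2 -> MISS (open row2); precharges=0
Acc 3: bank1 row4 -> MISS (open row4); precharges=1
Acc 4: bank1 row4 -> HIT
Acc 5: bank1 row2 -> MISS (open row2); precharges=2
Acc 6: bank2 row4 -> MISS (open row4); precharges=2
Acc 7: bank0 row0 -> MISS (open row0); precharges=3
Acc 8: bank1 row2 -> HIT

Answer: 3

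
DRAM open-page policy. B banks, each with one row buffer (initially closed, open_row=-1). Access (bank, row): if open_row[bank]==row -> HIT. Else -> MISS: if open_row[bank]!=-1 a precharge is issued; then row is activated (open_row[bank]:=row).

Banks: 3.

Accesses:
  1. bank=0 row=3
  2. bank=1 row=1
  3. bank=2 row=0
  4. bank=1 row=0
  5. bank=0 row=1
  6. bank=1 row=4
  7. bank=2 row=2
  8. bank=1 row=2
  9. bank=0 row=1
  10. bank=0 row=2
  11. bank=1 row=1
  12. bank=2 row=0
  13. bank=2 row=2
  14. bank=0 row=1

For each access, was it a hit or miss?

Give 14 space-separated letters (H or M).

Answer: M M M M M M M M H M M M M M

Derivation:
Acc 1: bank0 row3 -> MISS (open row3); precharges=0
Acc 2: bank1 row1 -> MISS (open row1); precharges=0
Acc 3: bank2 row0 -> MISS (open row0); precharges=0
Acc 4: bank1 row0 -> MISS (open row0); precharges=1
Acc 5: bank0 row1 -> MISS (open row1); precharges=2
Acc 6: bank1 row4 -> MISS (open row4); precharges=3
Acc 7: bank2 row2 -> MISS (open row2); precharges=4
Acc 8: bank1 row2 -> MISS (open row2); precharges=5
Acc 9: bank0 row1 -> HIT
Acc 10: bank0 row2 -> MISS (open row2); precharges=6
Acc 11: bank1 row1 -> MISS (open row1); precharges=7
Acc 12: bank2 row0 -> MISS (open row0); precharges=8
Acc 13: bank2 row2 -> MISS (open row2); precharges=9
Acc 14: bank0 row1 -> MISS (open row1); precharges=10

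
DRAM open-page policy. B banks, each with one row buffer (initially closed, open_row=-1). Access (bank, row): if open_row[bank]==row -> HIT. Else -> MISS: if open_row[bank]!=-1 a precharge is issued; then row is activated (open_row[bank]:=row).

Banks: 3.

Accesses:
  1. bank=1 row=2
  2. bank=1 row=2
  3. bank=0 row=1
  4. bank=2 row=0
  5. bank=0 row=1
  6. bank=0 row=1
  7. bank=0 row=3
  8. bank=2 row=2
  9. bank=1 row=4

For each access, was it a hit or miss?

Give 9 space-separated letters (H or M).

Answer: M H M M H H M M M

Derivation:
Acc 1: bank1 row2 -> MISS (open row2); precharges=0
Acc 2: bank1 row2 -> HIT
Acc 3: bank0 row1 -> MISS (open row1); precharges=0
Acc 4: bank2 row0 -> MISS (open row0); precharges=0
Acc 5: bank0 row1 -> HIT
Acc 6: bank0 row1 -> HIT
Acc 7: bank0 row3 -> MISS (open row3); precharges=1
Acc 8: bank2 row2 -> MISS (open row2); precharges=2
Acc 9: bank1 row4 -> MISS (open row4); precharges=3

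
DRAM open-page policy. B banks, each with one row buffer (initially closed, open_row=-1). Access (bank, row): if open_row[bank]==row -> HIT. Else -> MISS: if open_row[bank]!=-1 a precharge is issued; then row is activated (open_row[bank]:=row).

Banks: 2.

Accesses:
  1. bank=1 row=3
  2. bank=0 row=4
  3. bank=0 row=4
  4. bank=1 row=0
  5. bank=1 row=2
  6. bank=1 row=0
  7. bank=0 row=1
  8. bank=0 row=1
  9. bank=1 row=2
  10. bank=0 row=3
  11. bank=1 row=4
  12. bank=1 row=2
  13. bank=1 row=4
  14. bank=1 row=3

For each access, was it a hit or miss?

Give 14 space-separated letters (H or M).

Acc 1: bank1 row3 -> MISS (open row3); precharges=0
Acc 2: bank0 row4 -> MISS (open row4); precharges=0
Acc 3: bank0 row4 -> HIT
Acc 4: bank1 row0 -> MISS (open row0); precharges=1
Acc 5: bank1 row2 -> MISS (open row2); precharges=2
Acc 6: bank1 row0 -> MISS (open row0); precharges=3
Acc 7: bank0 row1 -> MISS (open row1); precharges=4
Acc 8: bank0 row1 -> HIT
Acc 9: bank1 row2 -> MISS (open row2); precharges=5
Acc 10: bank0 row3 -> MISS (open row3); precharges=6
Acc 11: bank1 row4 -> MISS (open row4); precharges=7
Acc 12: bank1 row2 -> MISS (open row2); precharges=8
Acc 13: bank1 row4 -> MISS (open row4); precharges=9
Acc 14: bank1 row3 -> MISS (open row3); precharges=10

Answer: M M H M M M M H M M M M M M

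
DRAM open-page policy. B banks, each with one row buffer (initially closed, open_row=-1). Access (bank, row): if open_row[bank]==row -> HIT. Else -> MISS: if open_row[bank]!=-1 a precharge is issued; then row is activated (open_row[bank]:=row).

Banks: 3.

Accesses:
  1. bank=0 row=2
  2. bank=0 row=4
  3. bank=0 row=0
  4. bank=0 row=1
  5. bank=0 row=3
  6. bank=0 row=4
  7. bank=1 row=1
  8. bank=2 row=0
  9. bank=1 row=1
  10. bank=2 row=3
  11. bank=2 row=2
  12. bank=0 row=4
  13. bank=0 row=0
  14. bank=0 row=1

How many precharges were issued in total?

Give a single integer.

Acc 1: bank0 row2 -> MISS (open row2); precharges=0
Acc 2: bank0 row4 -> MISS (open row4); precharges=1
Acc 3: bank0 row0 -> MISS (open row0); precharges=2
Acc 4: bank0 row1 -> MISS (open row1); precharges=3
Acc 5: bank0 row3 -> MISS (open row3); precharges=4
Acc 6: bank0 row4 -> MISS (open row4); precharges=5
Acc 7: bank1 row1 -> MISS (open row1); precharges=5
Acc 8: bank2 row0 -> MISS (open row0); precharges=5
Acc 9: bank1 row1 -> HIT
Acc 10: bank2 row3 -> MISS (open row3); precharges=6
Acc 11: bank2 row2 -> MISS (open row2); precharges=7
Acc 12: bank0 row4 -> HIT
Acc 13: bank0 row0 -> MISS (open row0); precharges=8
Acc 14: bank0 row1 -> MISS (open row1); precharges=9

Answer: 9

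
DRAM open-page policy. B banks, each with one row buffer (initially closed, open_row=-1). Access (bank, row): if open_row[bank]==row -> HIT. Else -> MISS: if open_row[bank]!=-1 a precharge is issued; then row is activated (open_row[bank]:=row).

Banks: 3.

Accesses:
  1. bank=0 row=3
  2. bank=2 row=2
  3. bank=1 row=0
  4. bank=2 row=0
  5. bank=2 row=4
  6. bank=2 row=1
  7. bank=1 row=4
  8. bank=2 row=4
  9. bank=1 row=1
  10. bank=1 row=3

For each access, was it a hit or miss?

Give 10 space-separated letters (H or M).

Answer: M M M M M M M M M M

Derivation:
Acc 1: bank0 row3 -> MISS (open row3); precharges=0
Acc 2: bank2 row2 -> MISS (open row2); precharges=0
Acc 3: bank1 row0 -> MISS (open row0); precharges=0
Acc 4: bank2 row0 -> MISS (open row0); precharges=1
Acc 5: bank2 row4 -> MISS (open row4); precharges=2
Acc 6: bank2 row1 -> MISS (open row1); precharges=3
Acc 7: bank1 row4 -> MISS (open row4); precharges=4
Acc 8: bank2 row4 -> MISS (open row4); precharges=5
Acc 9: bank1 row1 -> MISS (open row1); precharges=6
Acc 10: bank1 row3 -> MISS (open row3); precharges=7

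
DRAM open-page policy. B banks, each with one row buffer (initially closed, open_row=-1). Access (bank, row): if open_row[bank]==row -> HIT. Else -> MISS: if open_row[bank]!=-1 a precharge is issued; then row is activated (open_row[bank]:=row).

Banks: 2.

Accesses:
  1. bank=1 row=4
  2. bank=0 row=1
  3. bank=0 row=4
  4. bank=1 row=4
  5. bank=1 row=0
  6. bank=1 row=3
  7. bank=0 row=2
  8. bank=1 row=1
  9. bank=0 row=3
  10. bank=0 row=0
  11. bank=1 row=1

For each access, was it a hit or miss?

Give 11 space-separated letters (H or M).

Answer: M M M H M M M M M M H

Derivation:
Acc 1: bank1 row4 -> MISS (open row4); precharges=0
Acc 2: bank0 row1 -> MISS (open row1); precharges=0
Acc 3: bank0 row4 -> MISS (open row4); precharges=1
Acc 4: bank1 row4 -> HIT
Acc 5: bank1 row0 -> MISS (open row0); precharges=2
Acc 6: bank1 row3 -> MISS (open row3); precharges=3
Acc 7: bank0 row2 -> MISS (open row2); precharges=4
Acc 8: bank1 row1 -> MISS (open row1); precharges=5
Acc 9: bank0 row3 -> MISS (open row3); precharges=6
Acc 10: bank0 row0 -> MISS (open row0); precharges=7
Acc 11: bank1 row1 -> HIT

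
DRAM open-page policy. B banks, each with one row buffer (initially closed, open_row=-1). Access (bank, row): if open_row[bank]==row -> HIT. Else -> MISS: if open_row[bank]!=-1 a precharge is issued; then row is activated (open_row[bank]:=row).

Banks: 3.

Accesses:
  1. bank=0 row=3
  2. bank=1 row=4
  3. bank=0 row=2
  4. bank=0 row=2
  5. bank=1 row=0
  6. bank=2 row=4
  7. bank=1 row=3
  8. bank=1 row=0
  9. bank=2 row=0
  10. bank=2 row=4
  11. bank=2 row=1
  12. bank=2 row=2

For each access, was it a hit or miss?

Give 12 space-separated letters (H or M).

Answer: M M M H M M M M M M M M

Derivation:
Acc 1: bank0 row3 -> MISS (open row3); precharges=0
Acc 2: bank1 row4 -> MISS (open row4); precharges=0
Acc 3: bank0 row2 -> MISS (open row2); precharges=1
Acc 4: bank0 row2 -> HIT
Acc 5: bank1 row0 -> MISS (open row0); precharges=2
Acc 6: bank2 row4 -> MISS (open row4); precharges=2
Acc 7: bank1 row3 -> MISS (open row3); precharges=3
Acc 8: bank1 row0 -> MISS (open row0); precharges=4
Acc 9: bank2 row0 -> MISS (open row0); precharges=5
Acc 10: bank2 row4 -> MISS (open row4); precharges=6
Acc 11: bank2 row1 -> MISS (open row1); precharges=7
Acc 12: bank2 row2 -> MISS (open row2); precharges=8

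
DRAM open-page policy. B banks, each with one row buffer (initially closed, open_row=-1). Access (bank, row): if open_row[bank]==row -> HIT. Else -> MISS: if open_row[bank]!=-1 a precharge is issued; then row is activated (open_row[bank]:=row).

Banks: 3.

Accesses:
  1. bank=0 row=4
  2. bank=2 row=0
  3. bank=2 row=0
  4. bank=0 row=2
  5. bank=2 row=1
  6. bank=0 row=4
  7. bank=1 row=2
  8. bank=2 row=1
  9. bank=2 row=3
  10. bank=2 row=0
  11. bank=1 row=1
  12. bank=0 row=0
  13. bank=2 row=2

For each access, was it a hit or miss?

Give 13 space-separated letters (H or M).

Acc 1: bank0 row4 -> MISS (open row4); precharges=0
Acc 2: bank2 row0 -> MISS (open row0); precharges=0
Acc 3: bank2 row0 -> HIT
Acc 4: bank0 row2 -> MISS (open row2); precharges=1
Acc 5: bank2 row1 -> MISS (open row1); precharges=2
Acc 6: bank0 row4 -> MISS (open row4); precharges=3
Acc 7: bank1 row2 -> MISS (open row2); precharges=3
Acc 8: bank2 row1 -> HIT
Acc 9: bank2 row3 -> MISS (open row3); precharges=4
Acc 10: bank2 row0 -> MISS (open row0); precharges=5
Acc 11: bank1 row1 -> MISS (open row1); precharges=6
Acc 12: bank0 row0 -> MISS (open row0); precharges=7
Acc 13: bank2 row2 -> MISS (open row2); precharges=8

Answer: M M H M M M M H M M M M M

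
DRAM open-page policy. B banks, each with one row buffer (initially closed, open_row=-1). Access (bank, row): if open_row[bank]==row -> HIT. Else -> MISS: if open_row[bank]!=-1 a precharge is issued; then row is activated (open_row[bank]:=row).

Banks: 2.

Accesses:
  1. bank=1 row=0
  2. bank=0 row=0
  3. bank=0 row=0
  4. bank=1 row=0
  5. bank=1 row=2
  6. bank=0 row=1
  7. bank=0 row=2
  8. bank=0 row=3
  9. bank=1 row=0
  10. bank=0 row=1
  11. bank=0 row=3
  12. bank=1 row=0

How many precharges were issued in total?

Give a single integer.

Answer: 7

Derivation:
Acc 1: bank1 row0 -> MISS (open row0); precharges=0
Acc 2: bank0 row0 -> MISS (open row0); precharges=0
Acc 3: bank0 row0 -> HIT
Acc 4: bank1 row0 -> HIT
Acc 5: bank1 row2 -> MISS (open row2); precharges=1
Acc 6: bank0 row1 -> MISS (open row1); precharges=2
Acc 7: bank0 row2 -> MISS (open row2); precharges=3
Acc 8: bank0 row3 -> MISS (open row3); precharges=4
Acc 9: bank1 row0 -> MISS (open row0); precharges=5
Acc 10: bank0 row1 -> MISS (open row1); precharges=6
Acc 11: bank0 row3 -> MISS (open row3); precharges=7
Acc 12: bank1 row0 -> HIT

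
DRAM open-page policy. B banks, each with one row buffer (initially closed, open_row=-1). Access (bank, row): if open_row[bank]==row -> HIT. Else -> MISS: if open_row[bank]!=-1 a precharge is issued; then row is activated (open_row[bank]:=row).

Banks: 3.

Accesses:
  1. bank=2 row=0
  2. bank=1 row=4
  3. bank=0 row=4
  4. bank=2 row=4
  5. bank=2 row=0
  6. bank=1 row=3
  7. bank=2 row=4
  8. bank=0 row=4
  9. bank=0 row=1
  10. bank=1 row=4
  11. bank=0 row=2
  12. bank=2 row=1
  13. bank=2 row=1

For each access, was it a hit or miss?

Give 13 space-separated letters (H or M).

Acc 1: bank2 row0 -> MISS (open row0); precharges=0
Acc 2: bank1 row4 -> MISS (open row4); precharges=0
Acc 3: bank0 row4 -> MISS (open row4); precharges=0
Acc 4: bank2 row4 -> MISS (open row4); precharges=1
Acc 5: bank2 row0 -> MISS (open row0); precharges=2
Acc 6: bank1 row3 -> MISS (open row3); precharges=3
Acc 7: bank2 row4 -> MISS (open row4); precharges=4
Acc 8: bank0 row4 -> HIT
Acc 9: bank0 row1 -> MISS (open row1); precharges=5
Acc 10: bank1 row4 -> MISS (open row4); precharges=6
Acc 11: bank0 row2 -> MISS (open row2); precharges=7
Acc 12: bank2 row1 -> MISS (open row1); precharges=8
Acc 13: bank2 row1 -> HIT

Answer: M M M M M M M H M M M M H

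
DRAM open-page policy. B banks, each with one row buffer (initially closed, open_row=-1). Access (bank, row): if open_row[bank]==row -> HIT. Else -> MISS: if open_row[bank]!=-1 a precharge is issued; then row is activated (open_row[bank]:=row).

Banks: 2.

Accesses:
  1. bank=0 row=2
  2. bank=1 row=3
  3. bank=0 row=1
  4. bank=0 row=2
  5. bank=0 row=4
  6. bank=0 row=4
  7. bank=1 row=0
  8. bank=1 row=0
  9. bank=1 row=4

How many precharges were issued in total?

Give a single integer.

Answer: 5

Derivation:
Acc 1: bank0 row2 -> MISS (open row2); precharges=0
Acc 2: bank1 row3 -> MISS (open row3); precharges=0
Acc 3: bank0 row1 -> MISS (open row1); precharges=1
Acc 4: bank0 row2 -> MISS (open row2); precharges=2
Acc 5: bank0 row4 -> MISS (open row4); precharges=3
Acc 6: bank0 row4 -> HIT
Acc 7: bank1 row0 -> MISS (open row0); precharges=4
Acc 8: bank1 row0 -> HIT
Acc 9: bank1 row4 -> MISS (open row4); precharges=5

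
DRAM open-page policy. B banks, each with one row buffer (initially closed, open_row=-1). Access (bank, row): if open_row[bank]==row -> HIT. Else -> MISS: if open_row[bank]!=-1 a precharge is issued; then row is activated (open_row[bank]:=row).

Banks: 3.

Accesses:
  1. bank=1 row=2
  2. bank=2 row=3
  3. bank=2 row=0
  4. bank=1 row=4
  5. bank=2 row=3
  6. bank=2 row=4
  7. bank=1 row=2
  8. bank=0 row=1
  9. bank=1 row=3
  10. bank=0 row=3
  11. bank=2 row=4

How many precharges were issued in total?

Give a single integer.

Acc 1: bank1 row2 -> MISS (open row2); precharges=0
Acc 2: bank2 row3 -> MISS (open row3); precharges=0
Acc 3: bank2 row0 -> MISS (open row0); precharges=1
Acc 4: bank1 row4 -> MISS (open row4); precharges=2
Acc 5: bank2 row3 -> MISS (open row3); precharges=3
Acc 6: bank2 row4 -> MISS (open row4); precharges=4
Acc 7: bank1 row2 -> MISS (open row2); precharges=5
Acc 8: bank0 row1 -> MISS (open row1); precharges=5
Acc 9: bank1 row3 -> MISS (open row3); precharges=6
Acc 10: bank0 row3 -> MISS (open row3); precharges=7
Acc 11: bank2 row4 -> HIT

Answer: 7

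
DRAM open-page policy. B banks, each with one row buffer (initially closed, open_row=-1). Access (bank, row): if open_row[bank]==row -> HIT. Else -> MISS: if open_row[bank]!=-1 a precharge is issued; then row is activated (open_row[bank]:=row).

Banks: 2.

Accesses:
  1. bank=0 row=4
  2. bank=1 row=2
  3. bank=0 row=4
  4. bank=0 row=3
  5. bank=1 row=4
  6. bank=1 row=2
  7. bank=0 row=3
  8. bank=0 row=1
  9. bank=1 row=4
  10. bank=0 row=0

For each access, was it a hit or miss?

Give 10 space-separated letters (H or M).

Answer: M M H M M M H M M M

Derivation:
Acc 1: bank0 row4 -> MISS (open row4); precharges=0
Acc 2: bank1 row2 -> MISS (open row2); precharges=0
Acc 3: bank0 row4 -> HIT
Acc 4: bank0 row3 -> MISS (open row3); precharges=1
Acc 5: bank1 row4 -> MISS (open row4); precharges=2
Acc 6: bank1 row2 -> MISS (open row2); precharges=3
Acc 7: bank0 row3 -> HIT
Acc 8: bank0 row1 -> MISS (open row1); precharges=4
Acc 9: bank1 row4 -> MISS (open row4); precharges=5
Acc 10: bank0 row0 -> MISS (open row0); precharges=6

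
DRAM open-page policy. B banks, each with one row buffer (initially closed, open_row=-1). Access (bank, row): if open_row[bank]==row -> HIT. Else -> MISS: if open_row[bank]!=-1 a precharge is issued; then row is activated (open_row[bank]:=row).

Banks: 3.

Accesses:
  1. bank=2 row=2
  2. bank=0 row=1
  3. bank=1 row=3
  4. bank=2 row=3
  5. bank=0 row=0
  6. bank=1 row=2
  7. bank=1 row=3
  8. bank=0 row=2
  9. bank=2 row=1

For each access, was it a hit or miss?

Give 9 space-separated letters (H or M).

Answer: M M M M M M M M M

Derivation:
Acc 1: bank2 row2 -> MISS (open row2); precharges=0
Acc 2: bank0 row1 -> MISS (open row1); precharges=0
Acc 3: bank1 row3 -> MISS (open row3); precharges=0
Acc 4: bank2 row3 -> MISS (open row3); precharges=1
Acc 5: bank0 row0 -> MISS (open row0); precharges=2
Acc 6: bank1 row2 -> MISS (open row2); precharges=3
Acc 7: bank1 row3 -> MISS (open row3); precharges=4
Acc 8: bank0 row2 -> MISS (open row2); precharges=5
Acc 9: bank2 row1 -> MISS (open row1); precharges=6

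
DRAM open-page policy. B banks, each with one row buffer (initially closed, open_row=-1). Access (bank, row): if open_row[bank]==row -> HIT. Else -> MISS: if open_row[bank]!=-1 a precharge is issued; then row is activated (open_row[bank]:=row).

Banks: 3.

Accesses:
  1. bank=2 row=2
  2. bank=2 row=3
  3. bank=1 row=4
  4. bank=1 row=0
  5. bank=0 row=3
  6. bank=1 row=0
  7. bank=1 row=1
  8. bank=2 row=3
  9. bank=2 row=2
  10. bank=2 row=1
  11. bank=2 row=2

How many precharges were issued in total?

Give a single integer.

Acc 1: bank2 row2 -> MISS (open row2); precharges=0
Acc 2: bank2 row3 -> MISS (open row3); precharges=1
Acc 3: bank1 row4 -> MISS (open row4); precharges=1
Acc 4: bank1 row0 -> MISS (open row0); precharges=2
Acc 5: bank0 row3 -> MISS (open row3); precharges=2
Acc 6: bank1 row0 -> HIT
Acc 7: bank1 row1 -> MISS (open row1); precharges=3
Acc 8: bank2 row3 -> HIT
Acc 9: bank2 row2 -> MISS (open row2); precharges=4
Acc 10: bank2 row1 -> MISS (open row1); precharges=5
Acc 11: bank2 row2 -> MISS (open row2); precharges=6

Answer: 6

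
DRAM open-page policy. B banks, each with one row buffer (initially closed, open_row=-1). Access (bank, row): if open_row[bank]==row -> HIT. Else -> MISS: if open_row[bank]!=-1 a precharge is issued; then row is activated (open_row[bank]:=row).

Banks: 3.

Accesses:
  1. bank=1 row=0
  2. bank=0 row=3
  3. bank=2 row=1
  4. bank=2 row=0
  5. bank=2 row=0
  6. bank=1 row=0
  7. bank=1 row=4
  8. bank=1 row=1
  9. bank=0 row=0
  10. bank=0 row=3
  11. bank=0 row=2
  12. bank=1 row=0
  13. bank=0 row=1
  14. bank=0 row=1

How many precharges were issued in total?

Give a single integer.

Acc 1: bank1 row0 -> MISS (open row0); precharges=0
Acc 2: bank0 row3 -> MISS (open row3); precharges=0
Acc 3: bank2 row1 -> MISS (open row1); precharges=0
Acc 4: bank2 row0 -> MISS (open row0); precharges=1
Acc 5: bank2 row0 -> HIT
Acc 6: bank1 row0 -> HIT
Acc 7: bank1 row4 -> MISS (open row4); precharges=2
Acc 8: bank1 row1 -> MISS (open row1); precharges=3
Acc 9: bank0 row0 -> MISS (open row0); precharges=4
Acc 10: bank0 row3 -> MISS (open row3); precharges=5
Acc 11: bank0 row2 -> MISS (open row2); precharges=6
Acc 12: bank1 row0 -> MISS (open row0); precharges=7
Acc 13: bank0 row1 -> MISS (open row1); precharges=8
Acc 14: bank0 row1 -> HIT

Answer: 8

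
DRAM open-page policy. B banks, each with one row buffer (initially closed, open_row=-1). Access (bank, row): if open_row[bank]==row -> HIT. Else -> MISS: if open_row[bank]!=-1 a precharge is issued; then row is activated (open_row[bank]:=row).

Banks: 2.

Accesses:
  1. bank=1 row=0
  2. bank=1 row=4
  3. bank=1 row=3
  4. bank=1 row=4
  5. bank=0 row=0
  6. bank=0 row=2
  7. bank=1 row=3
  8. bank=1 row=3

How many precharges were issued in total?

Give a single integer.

Answer: 5

Derivation:
Acc 1: bank1 row0 -> MISS (open row0); precharges=0
Acc 2: bank1 row4 -> MISS (open row4); precharges=1
Acc 3: bank1 row3 -> MISS (open row3); precharges=2
Acc 4: bank1 row4 -> MISS (open row4); precharges=3
Acc 5: bank0 row0 -> MISS (open row0); precharges=3
Acc 6: bank0 row2 -> MISS (open row2); precharges=4
Acc 7: bank1 row3 -> MISS (open row3); precharges=5
Acc 8: bank1 row3 -> HIT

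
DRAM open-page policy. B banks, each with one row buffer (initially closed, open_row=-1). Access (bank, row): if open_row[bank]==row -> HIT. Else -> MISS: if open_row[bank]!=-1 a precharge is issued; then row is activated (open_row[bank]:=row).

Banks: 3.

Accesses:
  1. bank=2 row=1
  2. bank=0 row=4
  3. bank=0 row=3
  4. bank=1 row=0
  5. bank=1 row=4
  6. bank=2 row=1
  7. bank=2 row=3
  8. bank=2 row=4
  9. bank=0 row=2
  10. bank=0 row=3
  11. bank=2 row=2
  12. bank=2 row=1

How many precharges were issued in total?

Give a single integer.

Acc 1: bank2 row1 -> MISS (open row1); precharges=0
Acc 2: bank0 row4 -> MISS (open row4); precharges=0
Acc 3: bank0 row3 -> MISS (open row3); precharges=1
Acc 4: bank1 row0 -> MISS (open row0); precharges=1
Acc 5: bank1 row4 -> MISS (open row4); precharges=2
Acc 6: bank2 row1 -> HIT
Acc 7: bank2 row3 -> MISS (open row3); precharges=3
Acc 8: bank2 row4 -> MISS (open row4); precharges=4
Acc 9: bank0 row2 -> MISS (open row2); precharges=5
Acc 10: bank0 row3 -> MISS (open row3); precharges=6
Acc 11: bank2 row2 -> MISS (open row2); precharges=7
Acc 12: bank2 row1 -> MISS (open row1); precharges=8

Answer: 8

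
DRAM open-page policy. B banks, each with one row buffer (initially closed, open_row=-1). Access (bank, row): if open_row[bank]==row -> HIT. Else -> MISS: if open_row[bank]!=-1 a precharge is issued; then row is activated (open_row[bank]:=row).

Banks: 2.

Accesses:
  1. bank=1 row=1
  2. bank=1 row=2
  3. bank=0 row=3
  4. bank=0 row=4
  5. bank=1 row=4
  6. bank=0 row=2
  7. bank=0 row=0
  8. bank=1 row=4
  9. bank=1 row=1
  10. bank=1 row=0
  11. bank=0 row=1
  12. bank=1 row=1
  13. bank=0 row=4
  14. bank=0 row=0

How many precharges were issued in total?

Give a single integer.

Acc 1: bank1 row1 -> MISS (open row1); precharges=0
Acc 2: bank1 row2 -> MISS (open row2); precharges=1
Acc 3: bank0 row3 -> MISS (open row3); precharges=1
Acc 4: bank0 row4 -> MISS (open row4); precharges=2
Acc 5: bank1 row4 -> MISS (open row4); precharges=3
Acc 6: bank0 row2 -> MISS (open row2); precharges=4
Acc 7: bank0 row0 -> MISS (open row0); precharges=5
Acc 8: bank1 row4 -> HIT
Acc 9: bank1 row1 -> MISS (open row1); precharges=6
Acc 10: bank1 row0 -> MISS (open row0); precharges=7
Acc 11: bank0 row1 -> MISS (open row1); precharges=8
Acc 12: bank1 row1 -> MISS (open row1); precharges=9
Acc 13: bank0 row4 -> MISS (open row4); precharges=10
Acc 14: bank0 row0 -> MISS (open row0); precharges=11

Answer: 11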